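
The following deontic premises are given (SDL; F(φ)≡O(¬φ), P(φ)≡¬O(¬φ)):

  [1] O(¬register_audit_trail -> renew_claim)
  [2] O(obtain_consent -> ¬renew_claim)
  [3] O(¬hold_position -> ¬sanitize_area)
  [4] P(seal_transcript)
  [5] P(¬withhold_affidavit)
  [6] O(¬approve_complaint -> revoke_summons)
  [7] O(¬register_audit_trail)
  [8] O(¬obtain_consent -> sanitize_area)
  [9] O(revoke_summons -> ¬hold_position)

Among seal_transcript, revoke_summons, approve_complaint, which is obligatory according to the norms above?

approve_complaint

Premise 7 states O(¬register_audit_trail) outright.
Premise 1 is O(¬register_audit_trail -> renew_claim); since O(¬register_audit_trail), deontic closure gives O(renew_claim).
Premise 2 is O(obtain_consent -> ¬renew_claim); contrapositively O(renew_claim -> ¬obtain_consent). Since O(renew_claim) holds, K gives O(¬obtain_consent).
With premise 8, O(¬obtain_consent -> sanitize_area), the K-axiom yields O(sanitize_area).
Premise 3 is O(¬hold_position -> ¬sanitize_area); contrapositively O(sanitize_area -> hold_position). Since O(sanitize_area) holds, K gives O(hold_position).
The contrapositive of premise 9 (O(revoke_summons -> ¬hold_position)) is O(hold_position -> ¬revoke_summons), and O(hold_position) is already established, so O(¬revoke_summons).
Premise 6, O(¬approve_complaint -> revoke_summons), contraposes to O(¬revoke_summons -> approve_complaint); with O(¬revoke_summons) we get O(approve_complaint).
So O(approve_complaint) holds — approve_complaint is obligatory. None of the other listed options is made obligatory by any chain of premises.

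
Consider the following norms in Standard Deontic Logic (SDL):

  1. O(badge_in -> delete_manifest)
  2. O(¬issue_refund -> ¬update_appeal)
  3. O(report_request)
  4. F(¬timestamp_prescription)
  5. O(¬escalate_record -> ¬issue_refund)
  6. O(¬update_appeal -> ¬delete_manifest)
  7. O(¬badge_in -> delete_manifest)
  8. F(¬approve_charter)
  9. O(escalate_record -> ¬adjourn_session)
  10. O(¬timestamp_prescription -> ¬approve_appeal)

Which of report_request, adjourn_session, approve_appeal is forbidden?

Premises 1 and 7 cover both cases: O(badge_in -> delete_manifest) and O(¬badge_in -> delete_manifest). Since badge_in ∨ ¬badge_in is a tautology, O(delete_manifest) follows.
The contrapositive of premise 6 (O(¬update_appeal -> ¬delete_manifest)) is O(delete_manifest -> update_appeal), and O(delete_manifest) is already established, so O(update_appeal).
The contrapositive of premise 2 (O(¬issue_refund -> ¬update_appeal)) is O(update_appeal -> issue_refund), and O(update_appeal) is already established, so O(issue_refund).
The contrapositive of premise 5 (O(¬escalate_record -> ¬issue_refund)) is O(issue_refund -> escalate_record), and O(issue_refund) is already established, so O(escalate_record).
With premise 9, O(escalate_record -> ¬adjourn_session), the K-axiom yields O(¬adjourn_session).
So O(¬adjourn_session) holds, i.e. adjourn_session is forbidden. None of the other listed options is forbidden under the premises.

adjourn_session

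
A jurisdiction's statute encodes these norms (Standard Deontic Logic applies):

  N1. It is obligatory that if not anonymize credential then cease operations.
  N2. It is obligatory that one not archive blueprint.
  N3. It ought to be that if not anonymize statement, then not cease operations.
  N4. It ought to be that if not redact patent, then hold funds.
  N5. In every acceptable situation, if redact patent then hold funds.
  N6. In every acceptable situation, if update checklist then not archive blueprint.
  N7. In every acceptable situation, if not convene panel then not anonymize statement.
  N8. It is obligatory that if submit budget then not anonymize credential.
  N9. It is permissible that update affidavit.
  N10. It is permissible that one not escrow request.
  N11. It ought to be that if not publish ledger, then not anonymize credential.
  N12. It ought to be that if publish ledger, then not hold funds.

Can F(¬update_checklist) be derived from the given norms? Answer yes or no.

No

Premise 6 is O(update_checklist → ¬archive_blueprint); even if O(¬archive_blueprint) held, inferring O(update_checklist) would be affirming the consequent — invalid.
No other premise forces O(update_checklist). An ideal world satisfying every premise can still have ¬update_checklist true, so F(¬update_checklist) is not derivable.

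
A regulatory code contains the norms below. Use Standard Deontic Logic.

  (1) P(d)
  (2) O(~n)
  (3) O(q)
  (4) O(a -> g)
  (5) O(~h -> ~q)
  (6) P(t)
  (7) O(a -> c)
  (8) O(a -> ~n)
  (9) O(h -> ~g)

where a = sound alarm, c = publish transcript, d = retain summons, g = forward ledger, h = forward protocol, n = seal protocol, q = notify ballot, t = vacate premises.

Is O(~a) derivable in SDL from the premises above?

Yes

Premise 3 states O(q) outright.
Premise 5 is O(~h -> ~q); contrapositively O(q -> h). Since O(q) holds, K gives O(h).
Applying K to premise 9 (O(h -> ~g)) and O(h) yields O(~g).
The contrapositive of premise 4 (O(a -> g)) is O(~g -> ~a), and O(~g) is already established, so O(~a).
Premises 1, 2, 6, 7, 8 do not contribute to this derivation.
So O(~a) follows.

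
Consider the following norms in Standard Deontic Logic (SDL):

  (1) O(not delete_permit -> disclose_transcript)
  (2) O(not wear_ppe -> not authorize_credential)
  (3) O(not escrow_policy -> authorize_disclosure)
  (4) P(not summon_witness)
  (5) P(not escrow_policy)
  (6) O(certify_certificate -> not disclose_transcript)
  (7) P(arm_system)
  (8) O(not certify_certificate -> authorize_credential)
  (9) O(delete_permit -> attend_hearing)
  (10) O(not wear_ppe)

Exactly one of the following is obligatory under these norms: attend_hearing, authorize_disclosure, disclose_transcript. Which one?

Premise 10 states O(not wear_ppe) outright.
Applying K to premise 2 (O(not wear_ppe -> not authorize_credential)) and O(not wear_ppe) yields O(not authorize_credential).
Premise 8 is O(not certify_certificate -> authorize_credential); contrapositively O(not authorize_credential -> certify_certificate). Since O(not authorize_credential) holds, K gives O(certify_certificate).
Applying K to premise 6 (O(certify_certificate -> not disclose_transcript)) and O(certify_certificate) yields O(not disclose_transcript).
Premise 1 is O(not delete_permit -> disclose_transcript); contrapositively O(not disclose_transcript -> delete_permit). Since O(not disclose_transcript) holds, K gives O(delete_permit).
Applying K to premise 9 (O(delete_permit -> attend_hearing)) and O(delete_permit) yields O(attend_hearing).
So O(attend_hearing) holds — attend_hearing is obligatory. None of the other listed options is made obligatory by any chain of premises.

attend_hearing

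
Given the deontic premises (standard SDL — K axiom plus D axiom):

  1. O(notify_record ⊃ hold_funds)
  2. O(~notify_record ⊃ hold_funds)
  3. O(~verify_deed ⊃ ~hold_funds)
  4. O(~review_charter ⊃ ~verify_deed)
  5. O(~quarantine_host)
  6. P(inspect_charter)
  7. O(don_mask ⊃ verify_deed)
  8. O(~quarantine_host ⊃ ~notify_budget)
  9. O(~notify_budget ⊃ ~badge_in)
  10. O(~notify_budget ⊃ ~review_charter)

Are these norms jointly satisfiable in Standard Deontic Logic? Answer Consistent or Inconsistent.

Inconsistent

Premises 1 and 2 are O(notify_record ⊃ hold_funds) and O(~notify_record ⊃ hold_funds); every ideal world satisfies notify_record or ~notify_record, so in either case hold_funds holds — hence O(hold_funds).
Premise 3, O(~verify_deed ⊃ ~hold_funds), contraposes to O(hold_funds ⊃ verify_deed); with O(hold_funds) we get O(verify_deed).
Premise 4, O(~review_charter ⊃ ~verify_deed), contraposes to O(verify_deed ⊃ review_charter); with O(verify_deed) we get O(review_charter).
Premise 10 is O(~notify_budget ⊃ ~review_charter); contrapositively O(review_charter ⊃ notify_budget). Since O(review_charter) holds, K gives O(notify_budget).
Premise 8 is O(~quarantine_host ⊃ ~notify_budget); contrapositively O(notify_budget ⊃ quarantine_host). Since O(notify_budget) holds, K gives O(quarantine_host).
However, premise 5 gives O(~quarantine_host).
We now have both O(quarantine_host) and O(~quarantine_host) — quarantine_host is simultaneously obligatory and forbidden, violating the D-axiom.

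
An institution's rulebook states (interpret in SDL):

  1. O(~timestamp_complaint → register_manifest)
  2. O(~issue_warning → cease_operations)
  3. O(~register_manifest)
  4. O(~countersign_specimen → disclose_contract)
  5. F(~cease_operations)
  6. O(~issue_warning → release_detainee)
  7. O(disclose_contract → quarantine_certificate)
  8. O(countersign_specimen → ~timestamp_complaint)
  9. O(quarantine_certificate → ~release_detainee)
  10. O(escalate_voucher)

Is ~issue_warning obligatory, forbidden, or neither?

Forbidden

From premise 3 we have O(~register_manifest).
Premise 1, O(~timestamp_complaint → register_manifest), contraposes to O(~register_manifest → timestamp_complaint); with O(~register_manifest) we get O(timestamp_complaint).
The contrapositive of premise 8 (O(countersign_specimen → ~timestamp_complaint)) is O(timestamp_complaint → ~countersign_specimen), and O(timestamp_complaint) is already established, so O(~countersign_specimen).
From O(~countersign_specimen) and premise 4, O(~countersign_specimen → disclose_contract), we obtain O(disclose_contract).
Premise 7 is O(disclose_contract → quarantine_certificate); since O(disclose_contract), deontic closure gives O(quarantine_certificate).
From O(quarantine_certificate) and premise 9, O(quarantine_certificate → ~release_detainee), we obtain O(~release_detainee).
The contrapositive of premise 6 (O(~issue_warning → release_detainee)) is O(~release_detainee → issue_warning), and O(~release_detainee) is already established, so O(issue_warning).
Premises 2, 5, 10 do not contribute to this derivation.
Thus O(issue_warning), which is F(~issue_warning): ~issue_warning is forbidden.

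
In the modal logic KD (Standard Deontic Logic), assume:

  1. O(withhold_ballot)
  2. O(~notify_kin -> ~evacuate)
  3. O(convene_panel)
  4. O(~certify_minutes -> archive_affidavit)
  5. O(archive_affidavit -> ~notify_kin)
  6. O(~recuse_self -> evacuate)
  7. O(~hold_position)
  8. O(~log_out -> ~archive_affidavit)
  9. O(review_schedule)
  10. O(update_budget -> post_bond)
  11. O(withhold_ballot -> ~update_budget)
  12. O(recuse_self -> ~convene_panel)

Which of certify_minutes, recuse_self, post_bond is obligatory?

From premise 3 we have O(convene_panel).
Premise 12 is O(recuse_self -> ~convene_panel); contrapositively O(convene_panel -> ~recuse_self). Since O(convene_panel) holds, K gives O(~recuse_self).
Premise 6 is O(~recuse_self -> evacuate); since O(~recuse_self), deontic closure gives O(evacuate).
The contrapositive of premise 2 (O(~notify_kin -> ~evacuate)) is O(evacuate -> notify_kin), and O(evacuate) is already established, so O(notify_kin).
The contrapositive of premise 5 (O(archive_affidavit -> ~notify_kin)) is O(notify_kin -> ~archive_affidavit), and O(notify_kin) is already established, so O(~archive_affidavit).
The contrapositive of premise 4 (O(~certify_minutes -> archive_affidavit)) is O(~archive_affidavit -> certify_minutes), and O(~archive_affidavit) is already established, so O(certify_minutes).
So O(certify_minutes) holds — certify_minutes is obligatory. None of the other listed options is made obligatory by any chain of premises.

certify_minutes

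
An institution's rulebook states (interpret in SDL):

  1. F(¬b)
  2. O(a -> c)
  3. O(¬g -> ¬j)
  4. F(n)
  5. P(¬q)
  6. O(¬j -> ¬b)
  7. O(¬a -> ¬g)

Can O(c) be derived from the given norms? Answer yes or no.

Yes

Premise 1 is F(¬b), i.e. O(b).
The contrapositive of premise 6 (O(¬j -> ¬b)) is O(b -> j), and O(b) is already established, so O(j).
Premise 3, O(¬g -> ¬j), contraposes to O(j -> g); with O(j) we get O(g).
Premise 7 is O(¬a -> ¬g); contrapositively O(g -> a). Since O(g) holds, K gives O(a).
Premise 2 is O(a -> c); since O(a), deontic closure gives O(c).
Premises 4, 5 do not contribute to this derivation.
So O(c) follows.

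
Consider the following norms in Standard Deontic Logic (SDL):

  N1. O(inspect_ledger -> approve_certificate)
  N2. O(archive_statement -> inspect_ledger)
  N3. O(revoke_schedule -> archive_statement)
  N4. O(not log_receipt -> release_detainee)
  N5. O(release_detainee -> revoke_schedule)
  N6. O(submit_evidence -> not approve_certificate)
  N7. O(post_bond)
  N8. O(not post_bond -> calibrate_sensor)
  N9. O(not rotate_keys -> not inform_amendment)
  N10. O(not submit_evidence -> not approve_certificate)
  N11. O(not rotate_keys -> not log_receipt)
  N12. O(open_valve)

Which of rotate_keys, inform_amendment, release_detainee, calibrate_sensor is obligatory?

rotate_keys

Premises 10 and 6 are O(not submit_evidence -> not approve_certificate) and O(submit_evidence -> not approve_certificate); every ideal world satisfies not submit_evidence or submit_evidence, so in either case not approve_certificate holds — hence O(not approve_certificate).
The contrapositive of premise 1 (O(inspect_ledger -> approve_certificate)) is O(not approve_certificate -> not inspect_ledger), and O(not approve_certificate) is already established, so O(not inspect_ledger).
Premise 2 is O(archive_statement -> inspect_ledger); contrapositively O(not inspect_ledger -> not archive_statement). Since O(not inspect_ledger) holds, K gives O(not archive_statement).
The contrapositive of premise 3 (O(revoke_schedule -> archive_statement)) is O(not archive_statement -> not revoke_schedule), and O(not archive_statement) is already established, so O(not revoke_schedule).
Premise 5 is O(release_detainee -> revoke_schedule); contrapositively O(not revoke_schedule -> not release_detainee). Since O(not revoke_schedule) holds, K gives O(not release_detainee).
The contrapositive of premise 4 (O(not log_receipt -> release_detainee)) is O(not release_detainee -> log_receipt), and O(not release_detainee) is already established, so O(log_receipt).
Premise 11, O(not rotate_keys -> not log_receipt), contraposes to O(log_receipt -> rotate_keys); with O(log_receipt) we get O(rotate_keys).
So O(rotate_keys) holds — rotate_keys is obligatory. None of the other listed options is made obligatory by any chain of premises.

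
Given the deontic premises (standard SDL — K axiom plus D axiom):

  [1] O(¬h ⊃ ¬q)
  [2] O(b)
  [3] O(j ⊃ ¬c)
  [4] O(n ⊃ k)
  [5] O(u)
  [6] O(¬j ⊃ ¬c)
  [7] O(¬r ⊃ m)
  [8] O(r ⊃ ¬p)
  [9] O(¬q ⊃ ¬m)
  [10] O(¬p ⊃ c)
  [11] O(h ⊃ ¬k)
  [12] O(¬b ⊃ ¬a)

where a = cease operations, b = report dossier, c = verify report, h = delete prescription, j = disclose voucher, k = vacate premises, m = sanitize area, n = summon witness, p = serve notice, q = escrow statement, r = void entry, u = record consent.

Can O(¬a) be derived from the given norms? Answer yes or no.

No

Premise 12 is O(¬b ⊃ ¬a), but O(¬b) is not derivable from the premises, so it does not yield O(¬a).
No other premise forces O(¬a). An ideal world satisfying every premise can still have ¬a false, so O(¬a) is not derivable.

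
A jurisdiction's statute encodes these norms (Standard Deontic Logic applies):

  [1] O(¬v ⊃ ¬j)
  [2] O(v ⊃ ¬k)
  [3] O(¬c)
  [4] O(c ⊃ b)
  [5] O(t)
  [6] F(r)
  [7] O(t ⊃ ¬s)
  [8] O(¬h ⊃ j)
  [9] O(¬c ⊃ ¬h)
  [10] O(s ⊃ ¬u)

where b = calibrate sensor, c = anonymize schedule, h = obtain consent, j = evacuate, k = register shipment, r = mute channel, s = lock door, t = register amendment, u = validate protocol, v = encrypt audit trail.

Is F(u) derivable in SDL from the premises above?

Premise 10 is O(s ⊃ ¬u), but O(s) is not derivable from the premises, so it does not yield O(¬u).
No other premise forces O(¬u). An ideal world satisfying every premise can still have u true, so F(u) is not derivable.

No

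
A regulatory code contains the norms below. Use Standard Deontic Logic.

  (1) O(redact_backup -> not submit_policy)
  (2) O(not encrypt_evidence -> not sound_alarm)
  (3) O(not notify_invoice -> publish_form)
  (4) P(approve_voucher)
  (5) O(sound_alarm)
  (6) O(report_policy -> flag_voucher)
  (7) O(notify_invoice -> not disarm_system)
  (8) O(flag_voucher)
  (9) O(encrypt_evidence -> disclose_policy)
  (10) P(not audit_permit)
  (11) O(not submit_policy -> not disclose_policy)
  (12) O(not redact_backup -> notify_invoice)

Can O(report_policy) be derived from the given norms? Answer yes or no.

Premise 6 is O(report_policy -> flag_voucher); even if O(flag_voucher) held, inferring O(report_policy) would be affirming the consequent — invalid.
No other premise forces O(report_policy). An ideal world satisfying every premise can still have report_policy false, so O(report_policy) is not derivable.

No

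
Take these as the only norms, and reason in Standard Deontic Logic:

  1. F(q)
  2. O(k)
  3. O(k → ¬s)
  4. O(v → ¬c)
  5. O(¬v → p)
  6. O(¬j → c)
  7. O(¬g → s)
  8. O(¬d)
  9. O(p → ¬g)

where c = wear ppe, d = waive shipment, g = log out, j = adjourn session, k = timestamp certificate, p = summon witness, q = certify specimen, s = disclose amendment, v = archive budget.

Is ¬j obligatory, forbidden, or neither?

Premise 2 gives O(k).
Applying K to premise 3 (O(k → ¬s)) and O(k) yields O(¬s).
Premise 7, O(¬g → s), contraposes to O(¬s → g); with O(¬s) we get O(g).
Premise 9, O(p → ¬g), contraposes to O(g → ¬p); with O(g) we get O(¬p).
Premise 5 is O(¬v → p); contrapositively O(¬p → v). Since O(¬p) holds, K gives O(v).
With premise 4, O(v → ¬c), the K-axiom yields O(¬c).
Premise 6 is O(¬j → c); contrapositively O(¬c → j). Since O(¬c) holds, K gives O(j).
Premises 1, 8 do not contribute to this derivation.
Thus O(j), which is F(¬j): ¬j is forbidden.

Forbidden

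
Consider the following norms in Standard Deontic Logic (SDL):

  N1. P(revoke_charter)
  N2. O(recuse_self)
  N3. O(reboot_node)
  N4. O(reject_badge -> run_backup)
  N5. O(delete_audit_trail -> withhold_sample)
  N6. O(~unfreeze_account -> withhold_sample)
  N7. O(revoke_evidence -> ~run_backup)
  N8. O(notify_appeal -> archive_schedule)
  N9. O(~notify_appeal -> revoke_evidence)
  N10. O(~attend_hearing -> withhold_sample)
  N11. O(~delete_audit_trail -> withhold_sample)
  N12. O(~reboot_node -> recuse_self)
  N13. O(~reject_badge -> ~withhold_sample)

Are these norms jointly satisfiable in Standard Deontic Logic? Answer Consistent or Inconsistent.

Consistent

Premise 12 is O(~reboot_node -> recuse_self); even if O(recuse_self) held, inferring O(~reboot_node) would be affirming the consequent — invalid.
So O(~reboot_node) is not derivable, and the apparent clash with O(reboot_node) does not arise.
A world satisfying every obligation exists (e.g. archive_schedule=true, attend_hearing=false, delete_audit_trail=false, notify_appeal=true, reboot_node=true, recuse_self=true, reject_badge=true, revoke_charter=false, revoke_evidence=false, run_backup=true, unfreeze_account=false, withhold_sample=true); no atom is both obligatory and forbidden, so the set is consistent.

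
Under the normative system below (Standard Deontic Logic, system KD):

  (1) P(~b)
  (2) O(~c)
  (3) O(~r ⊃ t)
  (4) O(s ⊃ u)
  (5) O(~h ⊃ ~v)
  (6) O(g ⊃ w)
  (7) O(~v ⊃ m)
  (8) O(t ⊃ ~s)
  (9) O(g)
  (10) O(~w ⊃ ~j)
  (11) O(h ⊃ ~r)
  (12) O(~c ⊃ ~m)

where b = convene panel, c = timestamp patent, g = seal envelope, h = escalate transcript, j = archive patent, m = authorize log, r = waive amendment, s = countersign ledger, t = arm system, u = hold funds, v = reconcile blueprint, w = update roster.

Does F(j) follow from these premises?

No

Premise 10 is O(~w ⊃ ~j), but O(~w) is not derivable from the premises, so it does not yield O(~j).
No other premise forces O(~j). An ideal world satisfying every premise can still have j true, so F(j) is not derivable.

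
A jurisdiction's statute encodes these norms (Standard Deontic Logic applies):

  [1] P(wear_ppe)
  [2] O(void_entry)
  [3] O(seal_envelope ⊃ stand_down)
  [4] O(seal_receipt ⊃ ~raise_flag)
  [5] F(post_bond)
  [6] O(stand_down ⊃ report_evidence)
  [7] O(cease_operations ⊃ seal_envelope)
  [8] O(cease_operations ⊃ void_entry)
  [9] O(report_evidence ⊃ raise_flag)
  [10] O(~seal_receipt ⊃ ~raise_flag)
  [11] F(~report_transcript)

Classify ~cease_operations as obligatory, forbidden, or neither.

By case analysis on seal_receipt: premise 4 gives O(seal_receipt ⊃ ~raise_flag) and premise 10 gives O(~seal_receipt ⊃ ~raise_flag), so O(~raise_flag) either way.
Premise 9 is O(report_evidence ⊃ raise_flag); contrapositively O(~raise_flag ⊃ ~report_evidence). Since O(~raise_flag) holds, K gives O(~report_evidence).
The contrapositive of premise 6 (O(stand_down ⊃ report_evidence)) is O(~report_evidence ⊃ ~stand_down), and O(~report_evidence) is already established, so O(~stand_down).
Premise 3 is O(seal_envelope ⊃ stand_down); contrapositively O(~stand_down ⊃ ~seal_envelope). Since O(~stand_down) holds, K gives O(~seal_envelope).
Premise 7 is O(cease_operations ⊃ seal_envelope); contrapositively O(~seal_envelope ⊃ ~cease_operations). Since O(~seal_envelope) holds, K gives O(~cease_operations).
Premises 1, 2, 5, 8, 11 do not contribute to this derivation.
Hence ~cease_operations is obligatory.

Obligatory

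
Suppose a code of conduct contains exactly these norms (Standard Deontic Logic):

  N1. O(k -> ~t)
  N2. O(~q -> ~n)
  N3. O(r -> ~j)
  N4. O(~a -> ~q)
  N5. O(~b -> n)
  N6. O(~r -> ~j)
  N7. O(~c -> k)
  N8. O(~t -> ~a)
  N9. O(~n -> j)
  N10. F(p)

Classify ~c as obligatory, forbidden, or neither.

By case analysis on r: premise 3 gives O(r -> ~j) and premise 6 gives O(~r -> ~j), so O(~j) either way.
The contrapositive of premise 9 (O(~n -> j)) is O(~j -> n), and O(~j) is already established, so O(n).
Premise 2 is O(~q -> ~n); contrapositively O(n -> q). Since O(n) holds, K gives O(q).
The contrapositive of premise 4 (O(~a -> ~q)) is O(q -> a), and O(q) is already established, so O(a).
Premise 8 is O(~t -> ~a); contrapositively O(a -> t). Since O(a) holds, K gives O(t).
The contrapositive of premise 1 (O(k -> ~t)) is O(t -> ~k), and O(t) is already established, so O(~k).
Premise 7 is O(~c -> k); contrapositively O(~k -> c). Since O(~k) holds, K gives O(c).
Premises 5, 10 do not contribute to this derivation.
Thus O(c), which is F(~c): ~c is forbidden.

Forbidden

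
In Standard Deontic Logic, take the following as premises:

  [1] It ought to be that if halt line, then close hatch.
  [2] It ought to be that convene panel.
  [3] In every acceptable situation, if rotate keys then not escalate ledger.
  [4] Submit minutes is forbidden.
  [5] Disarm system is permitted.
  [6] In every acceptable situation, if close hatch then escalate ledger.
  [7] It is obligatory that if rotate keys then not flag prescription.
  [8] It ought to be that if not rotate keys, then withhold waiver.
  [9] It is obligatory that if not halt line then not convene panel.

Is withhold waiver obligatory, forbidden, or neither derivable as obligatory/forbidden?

From premise 2 we have O(convene_panel).
Premise 9 is O(¬halt_line → ¬convene_panel); contrapositively O(convene_panel → halt_line). Since O(convene_panel) holds, K gives O(halt_line).
From O(halt_line) and premise 1, O(halt_line → close_hatch), we obtain O(close_hatch).
Premise 6 is O(close_hatch → escalate_ledger); since O(close_hatch), deontic closure gives O(escalate_ledger).
Premise 3 is O(rotate_keys → ¬escalate_ledger); contrapositively O(escalate_ledger → ¬rotate_keys). Since O(escalate_ledger) holds, K gives O(¬rotate_keys).
With premise 8, O(¬rotate_keys → withhold_waiver), the K-axiom yields O(withhold_waiver).
Premises 4, 5, 7 do not contribute to this derivation.
Hence withhold_waiver is obligatory.

Obligatory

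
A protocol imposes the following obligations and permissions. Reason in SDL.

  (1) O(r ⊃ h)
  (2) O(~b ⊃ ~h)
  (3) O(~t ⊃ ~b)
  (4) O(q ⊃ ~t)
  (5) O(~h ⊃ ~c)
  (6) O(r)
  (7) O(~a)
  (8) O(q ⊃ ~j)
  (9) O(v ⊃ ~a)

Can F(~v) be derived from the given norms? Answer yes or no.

Premise 9 is O(v ⊃ ~a); even if O(~a) held, inferring O(v) would be affirming the consequent — invalid.
No other premise forces O(v). An ideal world satisfying every premise can still have ~v true, so F(~v) is not derivable.

No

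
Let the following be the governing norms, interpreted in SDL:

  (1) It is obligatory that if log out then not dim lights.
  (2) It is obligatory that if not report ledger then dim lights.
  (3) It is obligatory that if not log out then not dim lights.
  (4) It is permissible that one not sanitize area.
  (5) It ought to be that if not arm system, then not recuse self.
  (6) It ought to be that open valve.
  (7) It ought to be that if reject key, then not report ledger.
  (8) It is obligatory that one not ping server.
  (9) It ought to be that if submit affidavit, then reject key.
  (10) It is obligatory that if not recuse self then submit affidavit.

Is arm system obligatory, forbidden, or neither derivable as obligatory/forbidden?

Premises 3 and 1 are O(¬log_out → ¬dim_lights) and O(log_out → ¬dim_lights); every ideal world satisfies ¬log_out or log_out, so in either case ¬dim_lights holds — hence O(¬dim_lights).
Premise 2, O(¬report_ledger → dim_lights), contraposes to O(¬dim_lights → report_ledger); with O(¬dim_lights) we get O(report_ledger).
Premise 7, O(reject_key → ¬report_ledger), contraposes to O(report_ledger → ¬reject_key); with O(report_ledger) we get O(¬reject_key).
The contrapositive of premise 9 (O(submit_affidavit → reject_key)) is O(¬reject_key → ¬submit_affidavit), and O(¬reject_key) is already established, so O(¬submit_affidavit).
Premise 10 is O(¬recuse_self → submit_affidavit); contrapositively O(¬submit_affidavit → recuse_self). Since O(¬submit_affidavit) holds, K gives O(recuse_self).
Premise 5 is O(¬arm_system → ¬recuse_self); contrapositively O(recuse_self → arm_system). Since O(recuse_self) holds, K gives O(arm_system).
Premises 4, 6, 8 do not contribute to this derivation.
Hence arm_system is obligatory.

Obligatory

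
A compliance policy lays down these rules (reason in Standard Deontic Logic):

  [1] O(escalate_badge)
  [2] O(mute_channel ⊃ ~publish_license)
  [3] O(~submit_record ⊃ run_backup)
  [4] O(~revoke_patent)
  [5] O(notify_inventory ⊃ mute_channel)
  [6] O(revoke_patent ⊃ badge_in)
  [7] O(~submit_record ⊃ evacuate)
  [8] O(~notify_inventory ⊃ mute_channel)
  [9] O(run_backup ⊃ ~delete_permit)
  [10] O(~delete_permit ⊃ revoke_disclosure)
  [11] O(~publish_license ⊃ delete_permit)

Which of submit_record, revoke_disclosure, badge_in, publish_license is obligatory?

submit_record

By case analysis on notify_inventory: premise 5 gives O(notify_inventory ⊃ mute_channel) and premise 8 gives O(~notify_inventory ⊃ mute_channel), so O(mute_channel) either way.
Applying K to premise 2 (O(mute_channel ⊃ ~publish_license)) and O(mute_channel) yields O(~publish_license).
Premise 11 is O(~publish_license ⊃ delete_permit); since O(~publish_license), deontic closure gives O(delete_permit).
Premise 9 is O(run_backup ⊃ ~delete_permit); contrapositively O(delete_permit ⊃ ~run_backup). Since O(delete_permit) holds, K gives O(~run_backup).
The contrapositive of premise 3 (O(~submit_record ⊃ run_backup)) is O(~run_backup ⊃ submit_record), and O(~run_backup) is already established, so O(submit_record).
So O(submit_record) holds — submit_record is obligatory. None of the other listed options is made obligatory by any chain of premises.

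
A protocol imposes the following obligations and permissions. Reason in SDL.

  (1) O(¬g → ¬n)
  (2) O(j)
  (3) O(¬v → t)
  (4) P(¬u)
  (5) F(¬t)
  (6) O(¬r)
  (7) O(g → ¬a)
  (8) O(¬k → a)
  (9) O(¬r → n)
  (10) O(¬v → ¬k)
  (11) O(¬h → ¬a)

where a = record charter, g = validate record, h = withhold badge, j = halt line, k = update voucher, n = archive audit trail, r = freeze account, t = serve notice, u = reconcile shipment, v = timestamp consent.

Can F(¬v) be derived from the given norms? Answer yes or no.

Yes

Premise 6 states O(¬r) outright.
Premise 9 is O(¬r → n); since O(¬r), deontic closure gives O(n).
Premise 1 is O(¬g → ¬n); contrapositively O(n → g). Since O(n) holds, K gives O(g).
Applying K to premise 7 (O(g → ¬a)) and O(g) yields O(¬a).
The contrapositive of premise 8 (O(¬k → a)) is O(¬a → k), and O(¬a) is already established, so O(k).
Premise 10 is O(¬v → ¬k); contrapositively O(k → v). Since O(k) holds, K gives O(v).
Premises 2, 3, 4, 5, 11 do not contribute to this derivation.
So O(v) holds, i.e. F(¬v). The claim follows.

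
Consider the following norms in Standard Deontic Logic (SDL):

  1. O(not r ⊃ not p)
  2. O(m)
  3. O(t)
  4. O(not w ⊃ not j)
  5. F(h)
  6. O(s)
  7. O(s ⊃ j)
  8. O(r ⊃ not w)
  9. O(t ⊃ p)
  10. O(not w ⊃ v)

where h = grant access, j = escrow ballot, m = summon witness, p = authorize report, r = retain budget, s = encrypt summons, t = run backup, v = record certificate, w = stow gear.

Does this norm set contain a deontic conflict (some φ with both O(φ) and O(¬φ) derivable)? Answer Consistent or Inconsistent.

Inconsistent

From premise 6 we have O(s).
From O(s) and premise 7, O(s ⊃ j), we obtain O(j).
Premise 4, O(not w ⊃ not j), contraposes to O(j ⊃ w); with O(j) we get O(w).
Premise 8 is O(r ⊃ not w); contrapositively O(w ⊃ not r). Since O(w) holds, K gives O(not r).
Applying K to premise 1 (O(not r ⊃ not p)) and O(not r) yields O(not p).
The contrapositive of premise 9 (O(t ⊃ p)) is O(not p ⊃ not t), and O(not p) is already established, so O(not t).
However, premise 3 gives O(t).
We now have both O(not t) and O(t) — t is simultaneously obligatory and forbidden, violating the D-axiom.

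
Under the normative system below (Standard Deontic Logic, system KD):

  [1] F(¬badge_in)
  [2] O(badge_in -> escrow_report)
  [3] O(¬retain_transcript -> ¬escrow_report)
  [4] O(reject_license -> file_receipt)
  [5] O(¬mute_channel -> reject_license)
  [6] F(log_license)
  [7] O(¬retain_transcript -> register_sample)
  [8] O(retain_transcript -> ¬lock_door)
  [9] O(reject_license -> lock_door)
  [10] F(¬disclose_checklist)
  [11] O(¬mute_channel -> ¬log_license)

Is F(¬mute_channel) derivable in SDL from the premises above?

F(¬badge_in) at premise 1 means O(badge_in).
From O(badge_in) and premise 2, O(badge_in -> escrow_report), we obtain O(escrow_report).
Premise 3, O(¬retain_transcript -> ¬escrow_report), contraposes to O(escrow_report -> retain_transcript); with O(escrow_report) we get O(retain_transcript).
With premise 8, O(retain_transcript -> ¬lock_door), the K-axiom yields O(¬lock_door).
Premise 9, O(reject_license -> lock_door), contraposes to O(¬lock_door -> ¬reject_license); with O(¬lock_door) we get O(¬reject_license).
Premise 5, O(¬mute_channel -> reject_license), contraposes to O(¬reject_license -> mute_channel); with O(¬reject_license) we get O(mute_channel).
Premises 4, 6, 7, 10, 11 do not contribute to this derivation.
So O(mute_channel) holds, i.e. F(¬mute_channel). The claim follows.

Yes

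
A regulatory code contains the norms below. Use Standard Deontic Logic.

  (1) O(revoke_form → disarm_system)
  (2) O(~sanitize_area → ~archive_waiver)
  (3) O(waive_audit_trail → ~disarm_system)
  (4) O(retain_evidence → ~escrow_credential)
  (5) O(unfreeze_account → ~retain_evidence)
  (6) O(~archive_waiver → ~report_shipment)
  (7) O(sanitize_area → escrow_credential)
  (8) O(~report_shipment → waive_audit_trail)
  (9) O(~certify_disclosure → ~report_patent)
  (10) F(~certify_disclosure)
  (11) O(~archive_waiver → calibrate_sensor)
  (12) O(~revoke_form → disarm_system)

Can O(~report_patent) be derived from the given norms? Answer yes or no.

No

Premise 9 is O(~certify_disclosure → ~report_patent), but O(~certify_disclosure) is not derivable from the premises, so it does not yield O(~report_patent).
No other premise forces O(~report_patent). An ideal world satisfying every premise can still have ~report_patent false, so O(~report_patent) is not derivable.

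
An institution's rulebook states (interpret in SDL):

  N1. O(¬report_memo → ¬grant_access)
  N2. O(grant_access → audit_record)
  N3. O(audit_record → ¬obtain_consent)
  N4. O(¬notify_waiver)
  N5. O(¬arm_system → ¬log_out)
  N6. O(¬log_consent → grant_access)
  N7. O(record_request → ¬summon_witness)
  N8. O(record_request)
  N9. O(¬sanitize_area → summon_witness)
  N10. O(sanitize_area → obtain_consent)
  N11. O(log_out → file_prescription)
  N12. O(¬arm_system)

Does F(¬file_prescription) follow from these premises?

Premise 11 is O(log_out → file_prescription), but O(log_out) is not derivable from the premises, so it does not yield O(file_prescription).
No other premise forces O(file_prescription). An ideal world satisfying every premise can still have ¬file_prescription true, so F(¬file_prescription) is not derivable.

No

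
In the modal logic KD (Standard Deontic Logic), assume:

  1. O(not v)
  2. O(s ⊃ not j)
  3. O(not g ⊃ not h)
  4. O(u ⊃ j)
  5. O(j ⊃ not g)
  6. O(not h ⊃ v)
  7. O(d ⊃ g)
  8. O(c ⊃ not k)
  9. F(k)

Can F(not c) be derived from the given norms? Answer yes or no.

Premise 8 is O(c ⊃ not k); even if O(not k) held, inferring O(c) would be affirming the consequent — invalid.
No other premise forces O(c). An ideal world satisfying every premise can still have not c true, so F(not c) is not derivable.

No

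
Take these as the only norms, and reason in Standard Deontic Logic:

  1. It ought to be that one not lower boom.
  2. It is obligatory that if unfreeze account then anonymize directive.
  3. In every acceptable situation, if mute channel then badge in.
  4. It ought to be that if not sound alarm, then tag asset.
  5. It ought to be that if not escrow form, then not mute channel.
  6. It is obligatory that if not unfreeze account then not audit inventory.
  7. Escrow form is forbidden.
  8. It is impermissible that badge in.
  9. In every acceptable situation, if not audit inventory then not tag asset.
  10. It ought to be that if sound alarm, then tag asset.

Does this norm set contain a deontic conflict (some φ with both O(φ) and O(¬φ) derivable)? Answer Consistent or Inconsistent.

Consistent

Premise 3 is O(mute_channel → badge_in), but O(mute_channel) is not derivable from the premises, so it does not yield O(badge_in).
So O(badge_in) is not derivable, and the apparent clash with O(¬badge_in) does not arise.
A world satisfying every obligation exists (e.g. anonymize_directive=true, audit_inventory=true, badge_in=false, escrow_form=false, lower_boom=false, mute_channel=false, sound_alarm=false, tag_asset=true, unfreeze_account=true); no atom is both obligatory and forbidden, so the set is consistent.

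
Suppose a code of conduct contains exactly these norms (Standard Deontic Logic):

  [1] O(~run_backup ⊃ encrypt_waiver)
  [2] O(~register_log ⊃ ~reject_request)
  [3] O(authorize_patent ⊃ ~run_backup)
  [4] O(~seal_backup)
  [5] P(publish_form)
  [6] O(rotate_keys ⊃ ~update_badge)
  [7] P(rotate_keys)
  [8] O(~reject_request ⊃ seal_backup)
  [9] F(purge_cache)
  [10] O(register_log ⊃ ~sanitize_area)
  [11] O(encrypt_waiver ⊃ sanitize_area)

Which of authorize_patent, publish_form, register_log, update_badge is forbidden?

authorize_patent

Premise 4 gives O(~seal_backup).
Premise 8 is O(~reject_request ⊃ seal_backup); contrapositively O(~seal_backup ⊃ reject_request). Since O(~seal_backup) holds, K gives O(reject_request).
Premise 2 is O(~register_log ⊃ ~reject_request); contrapositively O(reject_request ⊃ register_log). Since O(reject_request) holds, K gives O(register_log).
Applying K to premise 10 (O(register_log ⊃ ~sanitize_area)) and O(register_log) yields O(~sanitize_area).
The contrapositive of premise 11 (O(encrypt_waiver ⊃ sanitize_area)) is O(~sanitize_area ⊃ ~encrypt_waiver), and O(~sanitize_area) is already established, so O(~encrypt_waiver).
Premise 1, O(~run_backup ⊃ encrypt_waiver), contraposes to O(~encrypt_waiver ⊃ run_backup); with O(~encrypt_waiver) we get O(run_backup).
Premise 3 is O(authorize_patent ⊃ ~run_backup); contrapositively O(run_backup ⊃ ~authorize_patent). Since O(run_backup) holds, K gives O(~authorize_patent).
So O(~authorize_patent) holds, i.e. authorize_patent is forbidden. None of the other listed options is forbidden under the premises.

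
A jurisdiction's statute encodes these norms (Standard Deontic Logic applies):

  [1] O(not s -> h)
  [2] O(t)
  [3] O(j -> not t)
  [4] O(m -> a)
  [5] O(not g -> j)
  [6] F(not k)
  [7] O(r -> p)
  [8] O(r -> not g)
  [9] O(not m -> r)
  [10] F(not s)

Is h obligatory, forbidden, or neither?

Neither

Premise 1 is O(not s -> h), but O(not s) is not derivable from the premises, so it does not yield O(h).
No premise or chain of K-axiom applications forces O(h), and none forces O(not h). So h is neither obligatory nor forbidden under these norms.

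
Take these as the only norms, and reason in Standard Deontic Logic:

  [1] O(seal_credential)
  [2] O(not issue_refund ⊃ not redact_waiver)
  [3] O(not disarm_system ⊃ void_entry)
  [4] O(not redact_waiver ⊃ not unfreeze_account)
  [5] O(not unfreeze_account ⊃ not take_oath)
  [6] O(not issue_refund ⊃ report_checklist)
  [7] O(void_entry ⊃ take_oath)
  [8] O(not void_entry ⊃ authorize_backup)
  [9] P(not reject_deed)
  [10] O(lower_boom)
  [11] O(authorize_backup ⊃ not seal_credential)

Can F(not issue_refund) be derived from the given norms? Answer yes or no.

Yes

Premise 1 gives O(seal_credential).
Premise 11 is O(authorize_backup ⊃ not seal_credential); contrapositively O(seal_credential ⊃ not authorize_backup). Since O(seal_credential) holds, K gives O(not authorize_backup).
The contrapositive of premise 8 (O(not void_entry ⊃ authorize_backup)) is O(not authorize_backup ⊃ void_entry), and O(not authorize_backup) is already established, so O(void_entry).
Applying K to premise 7 (O(void_entry ⊃ take_oath)) and O(void_entry) yields O(take_oath).
Premise 5, O(not unfreeze_account ⊃ not take_oath), contraposes to O(take_oath ⊃ unfreeze_account); with O(take_oath) we get O(unfreeze_account).
Premise 4, O(not redact_waiver ⊃ not unfreeze_account), contraposes to O(unfreeze_account ⊃ redact_waiver); with O(unfreeze_account) we get O(redact_waiver).
Premise 2, O(not issue_refund ⊃ not redact_waiver), contraposes to O(redact_waiver ⊃ issue_refund); with O(redact_waiver) we get O(issue_refund).
Premises 3, 6, 9, 10 do not contribute to this derivation.
So O(issue_refund) holds, i.e. F(not issue_refund). The claim follows.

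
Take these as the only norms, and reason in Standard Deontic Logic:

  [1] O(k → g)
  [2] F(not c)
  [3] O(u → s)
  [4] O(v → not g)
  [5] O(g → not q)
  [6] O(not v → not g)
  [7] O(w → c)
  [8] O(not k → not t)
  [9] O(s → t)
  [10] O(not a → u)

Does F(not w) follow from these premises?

No

Premise 7 is O(w → c); even if O(c) held, inferring O(w) would be affirming the consequent — invalid.
No other premise forces O(w). An ideal world satisfying every premise can still have not w true, so F(not w) is not derivable.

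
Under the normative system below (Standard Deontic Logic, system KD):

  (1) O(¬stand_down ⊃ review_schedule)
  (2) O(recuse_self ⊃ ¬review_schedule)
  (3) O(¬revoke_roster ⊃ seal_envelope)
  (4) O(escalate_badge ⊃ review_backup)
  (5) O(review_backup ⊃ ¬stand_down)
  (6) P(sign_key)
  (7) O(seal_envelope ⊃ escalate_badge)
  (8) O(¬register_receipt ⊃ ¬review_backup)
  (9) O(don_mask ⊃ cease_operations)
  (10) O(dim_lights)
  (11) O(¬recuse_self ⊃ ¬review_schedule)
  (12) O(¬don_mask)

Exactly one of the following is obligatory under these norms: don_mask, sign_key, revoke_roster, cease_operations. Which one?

Premises 11 and 2 cover both cases: O(¬recuse_self ⊃ ¬review_schedule) and O(recuse_self ⊃ ¬review_schedule). Since ¬recuse_self ∨ recuse_self is a tautology, O(¬review_schedule) follows.
The contrapositive of premise 1 (O(¬stand_down ⊃ review_schedule)) is O(¬review_schedule ⊃ stand_down), and O(¬review_schedule) is already established, so O(stand_down).
Premise 5 is O(review_backup ⊃ ¬stand_down); contrapositively O(stand_down ⊃ ¬review_backup). Since O(stand_down) holds, K gives O(¬review_backup).
Premise 4 is O(escalate_badge ⊃ review_backup); contrapositively O(¬review_backup ⊃ ¬escalate_badge). Since O(¬review_backup) holds, K gives O(¬escalate_badge).
The contrapositive of premise 7 (O(seal_envelope ⊃ escalate_badge)) is O(¬escalate_badge ⊃ ¬seal_envelope), and O(¬escalate_badge) is already established, so O(¬seal_envelope).
The contrapositive of premise 3 (O(¬revoke_roster ⊃ seal_envelope)) is O(¬seal_envelope ⊃ revoke_roster), and O(¬seal_envelope) is already established, so O(revoke_roster).
So O(revoke_roster) holds — revoke_roster is obligatory. None of the other listed options is made obligatory by any chain of premises.

revoke_roster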